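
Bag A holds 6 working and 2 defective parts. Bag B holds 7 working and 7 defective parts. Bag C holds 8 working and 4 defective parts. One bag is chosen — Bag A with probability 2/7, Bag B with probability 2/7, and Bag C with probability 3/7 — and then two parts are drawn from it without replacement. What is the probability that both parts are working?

5617/14014

From Bag A: P(both working) = (6/8)(5/7) = 15/28.
From Bag B: P(both working) = (7/14)(6/13) = 3/13.
From Bag C: P(both working) = (8/12)(7/11) = 14/33.
Total probability = (2/7)(15/28) + (2/7)(3/13) + (3/7)(14/33) = 5617/14014.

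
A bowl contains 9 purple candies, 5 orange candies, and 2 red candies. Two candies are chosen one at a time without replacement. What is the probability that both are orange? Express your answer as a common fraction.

P(every draw is orange) = 5/16 × 4/15 = 20/240 = 1/12.

1/12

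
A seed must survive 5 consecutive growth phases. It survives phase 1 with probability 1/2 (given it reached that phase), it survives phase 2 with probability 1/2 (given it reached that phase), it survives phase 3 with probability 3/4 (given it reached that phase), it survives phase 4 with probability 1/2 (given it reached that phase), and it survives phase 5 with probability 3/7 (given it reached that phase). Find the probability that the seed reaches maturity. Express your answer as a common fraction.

Each stage is reached only if all earlier stages succeed, so
P = 1/2 × 1/2 × 3/4 × 1/2 × 3/7 = 9/224.

9/224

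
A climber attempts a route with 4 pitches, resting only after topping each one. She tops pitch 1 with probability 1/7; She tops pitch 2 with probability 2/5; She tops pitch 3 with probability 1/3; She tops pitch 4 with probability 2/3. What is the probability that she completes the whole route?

4/315

The events are sequential, so multiply the conditional probabilities:
P = 1/7 × 2/5 × 1/3 × 2/3 = 4/315.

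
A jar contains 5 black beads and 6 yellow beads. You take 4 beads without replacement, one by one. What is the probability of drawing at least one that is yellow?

P(no yellow) = 5/11 × 4/10 × 3/9 × 2/8 = 120/7920 = 1/66.
P(at least one) = 1 − 1/66 = 65/66.

65/66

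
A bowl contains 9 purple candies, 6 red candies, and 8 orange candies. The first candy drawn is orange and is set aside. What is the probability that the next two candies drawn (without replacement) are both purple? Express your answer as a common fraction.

12/77

With the first candy removed, 9 purple remain out of 22.
P = 9/22 × 8/21 = 72/462 = 12/77.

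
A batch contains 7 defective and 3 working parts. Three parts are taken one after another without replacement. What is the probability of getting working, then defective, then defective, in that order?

Each draw changes the counts, so multiply the conditional probabilities along the sequence:
P = 3/10 × 7/9 × 6/8 = 126/720 = 7/40.

7/40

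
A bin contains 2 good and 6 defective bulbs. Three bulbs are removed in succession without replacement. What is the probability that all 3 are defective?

5/14

P(all defective) = 6/8 × 5/7 × 4/6 = 120/336 = 5/14.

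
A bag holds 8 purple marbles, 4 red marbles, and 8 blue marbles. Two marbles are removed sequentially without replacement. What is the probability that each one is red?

3/95

P(all red) = 4/20 × 3/19 = 12/380 = 3/95.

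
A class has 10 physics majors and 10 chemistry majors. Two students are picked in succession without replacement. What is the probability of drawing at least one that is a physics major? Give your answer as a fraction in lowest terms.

29/38

P(no physics majors) = 10/20 × 9/19 = 90/380 = 9/38.
P(at least one) = 1 − 9/38 = 29/38.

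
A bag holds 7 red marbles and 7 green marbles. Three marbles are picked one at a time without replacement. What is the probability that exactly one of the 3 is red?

One ordering (red drawn first) has probability 7/14 × 7/13 × 6/12 = 294/2184 = 7/52.
There are C(3,1) = 3 such orderings, each equally likely, so P = 3 × 7/52 = 21/52.

21/52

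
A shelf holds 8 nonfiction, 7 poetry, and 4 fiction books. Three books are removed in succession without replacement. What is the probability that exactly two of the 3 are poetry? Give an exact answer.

One ordering (poetry drawn first) has probability 7/19 × 6/18 × 12/17 = 504/5814 = 28/323.
There are C(3,2) = 3 such orderings, each equally likely, so P = 3 × 28/323 = 84/323.

84/323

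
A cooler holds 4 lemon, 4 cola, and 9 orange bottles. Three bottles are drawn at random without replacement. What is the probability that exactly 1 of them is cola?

39/85

One ordering (cola drawn first) has probability 4/17 × 13/16 × 12/15 = 624/4080 = 13/85.
There are C(3,1) = 3 such orderings, each equally likely, so P = 3 × 13/85 = 39/85.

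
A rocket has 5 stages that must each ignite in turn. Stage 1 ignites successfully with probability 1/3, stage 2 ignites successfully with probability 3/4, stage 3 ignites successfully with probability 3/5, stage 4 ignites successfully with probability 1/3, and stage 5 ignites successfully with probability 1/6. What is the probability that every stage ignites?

Each stage is reached only if all earlier stages succeed, so
P = 1/3 × 3/4 × 3/5 × 1/3 × 1/6 = 9/1080 = 1/120.

1/120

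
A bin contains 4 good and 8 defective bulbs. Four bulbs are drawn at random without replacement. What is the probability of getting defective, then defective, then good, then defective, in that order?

Each draw changes the counts, so multiply the conditional probabilities along the sequence:
P = 8/12 × 7/11 × 4/10 × 6/9 = 1344/11880 = 56/495.

56/495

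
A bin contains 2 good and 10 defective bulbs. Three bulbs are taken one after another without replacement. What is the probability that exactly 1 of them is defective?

1/22

One ordering (defective drawn first) has probability 10/12 × 2/11 × 1/10 = 20/1320 = 1/66.
There are C(3,1) = 3 such orderings, each equally likely, so P = 3 × 1/66 = 1/22.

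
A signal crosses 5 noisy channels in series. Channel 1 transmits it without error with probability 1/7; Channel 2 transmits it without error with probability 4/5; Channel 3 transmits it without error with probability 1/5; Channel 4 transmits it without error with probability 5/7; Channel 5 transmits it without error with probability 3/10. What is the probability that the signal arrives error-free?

The events are sequential, so multiply the conditional probabilities:
P = 1/7 × 4/5 × 1/5 × 5/7 × 3/10 = 60/12250 = 6/1225.

6/1225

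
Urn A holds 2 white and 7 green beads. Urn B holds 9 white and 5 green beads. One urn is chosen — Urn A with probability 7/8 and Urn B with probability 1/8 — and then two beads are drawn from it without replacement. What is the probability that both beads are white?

From Urn A: P(both white) = (2/9)(1/8) = 1/36.
From Urn B: P(both white) = (9/14)(8/13) = 36/91.
Total probability = (7/8)(1/36) + (1/8)(36/91) = 1933/26208.

1933/26208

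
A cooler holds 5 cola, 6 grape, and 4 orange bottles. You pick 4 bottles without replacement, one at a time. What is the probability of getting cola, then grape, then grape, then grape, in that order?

Chain rule:
P = 5/15 × 6/14 × 5/13 × 4/12 = 600/32760 = 5/273.

5/273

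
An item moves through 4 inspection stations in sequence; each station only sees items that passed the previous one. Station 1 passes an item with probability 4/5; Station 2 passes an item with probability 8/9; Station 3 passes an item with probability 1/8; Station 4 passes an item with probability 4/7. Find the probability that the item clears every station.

Each stage is reached only if all earlier stages succeed, so
P = 4/5 × 8/9 × 1/8 × 4/7 = 128/2520 = 16/315.

16/315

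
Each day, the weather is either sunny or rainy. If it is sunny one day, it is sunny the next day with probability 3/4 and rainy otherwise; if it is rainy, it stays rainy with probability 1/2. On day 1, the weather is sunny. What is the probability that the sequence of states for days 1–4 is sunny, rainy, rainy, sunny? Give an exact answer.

Day 1 is given. For each transition, use the conditional probability from the current state:
P(rainy | sunny) = 1/4; P(rainy | rainy) = 1/2; P(sunny | rainy) = 1/2.
P = 1/4 × 1/2 × 1/2 = 1/16.

1/16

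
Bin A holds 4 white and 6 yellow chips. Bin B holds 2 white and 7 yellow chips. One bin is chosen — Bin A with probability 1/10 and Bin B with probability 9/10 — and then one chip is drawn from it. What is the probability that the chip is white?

6/25

From Bin A: P(white) = 4/10.
From Bin B: P(white) = 2/9.
Total probability = (1/10)(4/10) + (9/10)(2/9) = 6/25.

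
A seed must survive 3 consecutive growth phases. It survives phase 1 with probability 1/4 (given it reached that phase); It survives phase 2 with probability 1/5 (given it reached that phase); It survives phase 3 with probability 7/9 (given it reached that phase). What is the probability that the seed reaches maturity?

7/180

Each stage is reached only if all earlier stages succeed, so
P = 1/4 × 1/5 × 7/9 = 7/180.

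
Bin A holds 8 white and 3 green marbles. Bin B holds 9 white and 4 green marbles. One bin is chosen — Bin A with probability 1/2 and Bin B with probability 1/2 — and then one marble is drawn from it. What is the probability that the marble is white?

203/286

From Bin A: P(white) = 8/11.
From Bin B: P(white) = 9/13.
Total probability = (1/2)(8/11) + (1/2)(9/13) = 203/286.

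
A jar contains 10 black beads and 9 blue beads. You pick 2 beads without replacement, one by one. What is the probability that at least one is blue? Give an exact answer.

14/19

P(no blue) = 10/19 × 9/18 = 90/342 = 5/19.
P(at least one) = 1 − 5/19 = 14/19.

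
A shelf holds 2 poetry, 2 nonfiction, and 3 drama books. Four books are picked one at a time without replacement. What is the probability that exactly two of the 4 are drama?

One ordering (drama drawn first) has probability 3/7 × 2/6 × 4/5 × 3/4 = 72/840 = 3/35.
There are C(4,2) = 6 such orderings, each equally likely, so P = 6 × 3/35 = 18/35.

18/35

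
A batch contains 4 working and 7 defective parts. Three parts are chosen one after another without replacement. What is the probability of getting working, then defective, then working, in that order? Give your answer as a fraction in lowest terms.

Each draw changes the counts, so multiply the conditional probabilities along the sequence:
P = 4/11 × 7/10 × 3/9 = 84/990 = 14/165.

14/165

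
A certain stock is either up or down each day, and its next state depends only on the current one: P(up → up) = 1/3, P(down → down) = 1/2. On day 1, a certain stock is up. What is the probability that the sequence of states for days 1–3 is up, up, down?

Day 1 is given. For each transition, use the conditional probability from the current state:
P(up | up) = 1/3; P(down | up) = 2/3.
P = 1/3 × 2/3 = 2/9.

2/9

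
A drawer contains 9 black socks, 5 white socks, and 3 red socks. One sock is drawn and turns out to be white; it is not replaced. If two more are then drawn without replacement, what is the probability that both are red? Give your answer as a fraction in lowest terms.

With the first sock removed, 3 red remain out of 16.
P = 3/16 × 2/15 = 6/240 = 1/40.

1/40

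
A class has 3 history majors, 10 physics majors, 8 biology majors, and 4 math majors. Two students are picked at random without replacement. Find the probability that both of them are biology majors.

7/75

P(all biology majors) = 8/25 × 7/24 = 56/600 = 7/75.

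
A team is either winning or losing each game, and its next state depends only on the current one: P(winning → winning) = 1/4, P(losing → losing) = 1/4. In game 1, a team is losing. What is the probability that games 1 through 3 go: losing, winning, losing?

9/16

Game 1 is given. For each transition, use the conditional probability from the current state:
P(winning | losing) = 3/4; P(losing | winning) = 3/4.
P = 3/4 × 3/4 = 9/16.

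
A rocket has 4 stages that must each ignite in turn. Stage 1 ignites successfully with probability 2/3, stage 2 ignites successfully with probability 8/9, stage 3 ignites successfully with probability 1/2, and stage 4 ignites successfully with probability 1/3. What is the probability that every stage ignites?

8/81

Multiplying along the chain,
P = 2/3 × 8/9 × 1/2 × 1/3 = 16/162 = 8/81.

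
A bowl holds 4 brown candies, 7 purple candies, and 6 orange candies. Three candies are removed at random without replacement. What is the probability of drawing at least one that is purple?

P(no purple) = 10/17 × 9/16 × 8/15 = 720/4080 = 3/17.
P(at least one) = 1 − 3/17 = 14/17.

14/17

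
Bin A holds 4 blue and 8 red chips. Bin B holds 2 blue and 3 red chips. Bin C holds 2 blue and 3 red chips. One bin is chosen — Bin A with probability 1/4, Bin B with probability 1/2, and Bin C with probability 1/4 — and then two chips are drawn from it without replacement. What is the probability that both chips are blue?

From Bin A: P(both blue) = (4/12)(3/11) = 1/11.
From Bin B: P(both blue) = (2/5)(1/4) = 1/10.
From Bin C: P(both blue) = (2/5)(1/4) = 1/10.
Total probability = (1/4)(1/11) + (1/2)(1/10) + (1/4)(1/10) = 43/440.

43/440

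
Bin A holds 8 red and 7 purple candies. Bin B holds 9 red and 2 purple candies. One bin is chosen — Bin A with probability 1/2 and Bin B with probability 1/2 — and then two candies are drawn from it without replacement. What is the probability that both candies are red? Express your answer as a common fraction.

From Bin A: P(both red) = (8/15)(7/14) = 4/15.
From Bin B: P(both red) = (9/11)(8/10) = 36/55.
Total probability = (1/2)(4/15) + (1/2)(36/55) = 76/165.

76/165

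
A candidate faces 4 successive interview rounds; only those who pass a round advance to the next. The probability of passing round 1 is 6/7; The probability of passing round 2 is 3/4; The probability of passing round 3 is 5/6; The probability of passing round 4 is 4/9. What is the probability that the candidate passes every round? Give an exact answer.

5/21

Multiplying along the chain,
P = 6/7 × 3/4 × 5/6 × 4/9 = 360/1512 = 5/21.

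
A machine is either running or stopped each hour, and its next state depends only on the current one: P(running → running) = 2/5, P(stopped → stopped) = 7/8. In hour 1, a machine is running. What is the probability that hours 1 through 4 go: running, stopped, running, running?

Hour 1 is given. For each transition, use the conditional probability from the current state:
P(stopped | running) = 3/5; P(running | stopped) = 1/8; P(running | running) = 2/5.
P = 3/5 × 1/8 × 2/5 = 6/200 = 3/100.

3/100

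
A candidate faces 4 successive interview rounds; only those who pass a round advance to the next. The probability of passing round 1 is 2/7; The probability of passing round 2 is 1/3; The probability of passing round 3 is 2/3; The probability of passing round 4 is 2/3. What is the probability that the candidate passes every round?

The events are sequential, so multiply the conditional probabilities:
P = 2/7 × 1/3 × 2/3 × 2/3 = 8/189.

8/189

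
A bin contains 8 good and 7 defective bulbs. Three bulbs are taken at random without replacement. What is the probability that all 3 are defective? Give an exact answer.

1/13

P(every draw is defective) = 7/15 × 6/14 × 5/13 = 210/2730 = 1/13.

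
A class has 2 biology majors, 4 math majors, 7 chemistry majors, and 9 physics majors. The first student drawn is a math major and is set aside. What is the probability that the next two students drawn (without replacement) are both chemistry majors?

1/10

After the first draw, 7 of the remaining 21 students are chemistry majors.
P = 7/21 × 6/20 = 42/420 = 1/10.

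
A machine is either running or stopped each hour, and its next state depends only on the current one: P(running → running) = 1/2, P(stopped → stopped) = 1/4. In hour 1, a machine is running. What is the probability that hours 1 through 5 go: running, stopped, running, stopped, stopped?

Hour 1 is given. For each transition, use the conditional probability from the current state:
P(stopped | running) = 1/2; P(running | stopped) = 3/4; P(stopped | running) = 1/2; P(stopped | stopped) = 1/4.
P = 1/2 × 3/4 × 1/2 × 1/4 = 3/64.

3/64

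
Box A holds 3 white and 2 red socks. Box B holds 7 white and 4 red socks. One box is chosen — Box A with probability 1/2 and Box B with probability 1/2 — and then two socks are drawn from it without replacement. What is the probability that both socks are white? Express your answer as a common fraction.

15/44

From Box A: P(both white) = (3/5)(2/4) = 3/10.
From Box B: P(both white) = (7/11)(6/10) = 21/55.
Total probability = (1/2)(3/10) + (1/2)(21/55) = 15/44.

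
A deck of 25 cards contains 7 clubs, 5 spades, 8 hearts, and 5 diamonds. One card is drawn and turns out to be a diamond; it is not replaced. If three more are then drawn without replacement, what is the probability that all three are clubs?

After the first draw, 7 of the remaining 24 cards are clubs.
P = 7/24 × 6/23 × 5/22 = 210/12144 = 35/2024.

35/2024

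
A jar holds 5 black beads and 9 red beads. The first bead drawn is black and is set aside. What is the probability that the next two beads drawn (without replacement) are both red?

6/13

After the first draw, 9 of the remaining 13 beads are red.
P = 9/13 × 8/12 = 72/156 = 6/13.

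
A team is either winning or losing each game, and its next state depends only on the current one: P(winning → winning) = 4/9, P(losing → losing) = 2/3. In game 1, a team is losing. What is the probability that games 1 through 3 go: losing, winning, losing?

Game 1 is given. For each transition, use the conditional probability from the current state:
P(winning | losing) = 1/3; P(losing | winning) = 5/9.
P = 1/3 × 5/9 = 5/27.

5/27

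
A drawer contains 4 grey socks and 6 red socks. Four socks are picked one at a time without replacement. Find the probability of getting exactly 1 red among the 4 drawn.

4/35

One ordering (red drawn first) has probability 6/10 × 4/9 × 3/8 × 2/7 = 144/5040 = 1/35.
There are C(4,1) = 4 such orderings, each equally likely, so P = 4 × 1/35 = 4/35.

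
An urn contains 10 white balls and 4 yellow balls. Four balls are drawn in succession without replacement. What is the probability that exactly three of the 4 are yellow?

40/1001

One ordering (yellow drawn first) has probability 4/14 × 3/13 × 2/12 × 10/11 = 240/24024 = 10/1001.
There are C(4,3) = 4 such orderings, each equally likely, so P = 4 × 10/1001 = 40/1001.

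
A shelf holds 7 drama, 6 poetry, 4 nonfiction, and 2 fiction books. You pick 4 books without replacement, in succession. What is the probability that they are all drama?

35/3876

P(every draw is drama) = 7/19 × 6/18 × 5/17 × 4/16 = 840/93024 = 35/3876.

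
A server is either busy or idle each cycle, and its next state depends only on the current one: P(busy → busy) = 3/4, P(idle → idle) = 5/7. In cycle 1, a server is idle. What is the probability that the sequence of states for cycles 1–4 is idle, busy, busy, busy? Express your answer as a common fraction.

9/56

Cycle 1 is given. For each transition, use the conditional probability from the current state:
P(busy | idle) = 2/7; P(busy | busy) = 3/4; P(busy | busy) = 3/4.
P = 2/7 × 3/4 × 3/4 = 18/112 = 9/56.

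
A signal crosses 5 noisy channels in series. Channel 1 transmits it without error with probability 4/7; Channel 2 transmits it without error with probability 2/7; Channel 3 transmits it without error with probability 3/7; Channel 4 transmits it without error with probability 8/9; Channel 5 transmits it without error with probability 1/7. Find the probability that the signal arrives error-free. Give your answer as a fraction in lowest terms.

64/7203

Multiplying along the chain,
P = 4/7 × 2/7 × 3/7 × 8/9 × 1/7 = 192/21609 = 64/7203.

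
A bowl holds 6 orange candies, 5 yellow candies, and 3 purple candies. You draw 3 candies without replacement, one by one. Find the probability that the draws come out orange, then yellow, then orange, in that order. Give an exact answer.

25/364

Multiply the probability of each draw given the previous ones:
P = 6/14 × 5/13 × 5/12 = 150/2184 = 25/364.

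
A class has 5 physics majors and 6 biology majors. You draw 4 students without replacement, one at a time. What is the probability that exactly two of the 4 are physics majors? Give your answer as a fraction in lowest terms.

5/11

One ordering (physics majors drawn first) has probability 5/11 × 4/10 × 6/9 × 5/8 = 600/7920 = 5/66.
There are C(4,2) = 6 such orderings, each equally likely, so P = 6 × 5/66 = 5/11.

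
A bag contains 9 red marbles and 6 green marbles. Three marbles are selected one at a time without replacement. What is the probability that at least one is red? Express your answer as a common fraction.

87/91

P(no red) = 6/15 × 5/14 × 4/13 = 120/2730 = 4/91.
P(at least one) = 1 − 4/91 = 87/91.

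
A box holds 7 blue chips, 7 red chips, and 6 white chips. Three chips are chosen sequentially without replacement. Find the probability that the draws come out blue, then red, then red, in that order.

Multiply the probability of each draw given the previous ones:
P = 7/20 × 7/19 × 6/18 = 294/6840 = 49/1140.

49/1140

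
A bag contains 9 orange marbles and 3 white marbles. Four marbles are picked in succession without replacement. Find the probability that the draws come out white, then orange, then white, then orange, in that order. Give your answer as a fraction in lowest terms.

2/55

Chain rule:
P = 3/12 × 9/11 × 2/10 × 8/9 = 432/11880 = 2/55.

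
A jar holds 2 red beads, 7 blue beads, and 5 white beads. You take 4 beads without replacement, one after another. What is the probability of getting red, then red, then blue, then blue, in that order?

1/286

Chain rule:
P = 2/14 × 1/13 × 7/12 × 6/11 = 84/24024 = 1/286.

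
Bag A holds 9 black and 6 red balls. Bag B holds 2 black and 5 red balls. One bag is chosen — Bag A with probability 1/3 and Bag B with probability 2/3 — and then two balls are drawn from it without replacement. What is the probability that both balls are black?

46/315

From Bag A: P(both black) = (9/15)(8/14) = 12/35.
From Bag B: P(both black) = (2/7)(1/6) = 1/21.
Total probability = (1/3)(12/35) + (2/3)(1/21) = 46/315.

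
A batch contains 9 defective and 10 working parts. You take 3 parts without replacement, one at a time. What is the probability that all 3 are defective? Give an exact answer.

28/323

P = 9/19 × 8/18 × 7/17 = 504/5814 = 28/323.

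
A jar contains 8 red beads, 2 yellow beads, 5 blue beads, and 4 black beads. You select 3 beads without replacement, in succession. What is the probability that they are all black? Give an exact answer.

P(every draw is black) = 4/19 × 3/18 × 2/17 = 24/5814 = 4/969.

4/969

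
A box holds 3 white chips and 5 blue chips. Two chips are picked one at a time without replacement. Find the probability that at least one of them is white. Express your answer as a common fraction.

P(no white) = 5/8 × 4/7 = 20/56 = 5/14.
P(at least one) = 1 − 5/14 = 9/14.

9/14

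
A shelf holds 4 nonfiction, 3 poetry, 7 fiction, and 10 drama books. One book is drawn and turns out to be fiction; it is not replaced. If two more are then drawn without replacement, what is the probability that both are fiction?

15/253

With the first book removed, 6 fiction remain out of 23.
P = 6/23 × 5/22 = 30/506 = 15/253.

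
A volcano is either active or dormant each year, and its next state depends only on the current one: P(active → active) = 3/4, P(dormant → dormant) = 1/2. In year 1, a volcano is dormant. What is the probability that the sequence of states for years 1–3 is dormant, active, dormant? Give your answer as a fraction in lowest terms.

Year 1 is given. For each transition, use the conditional probability from the current state:
P(active | dormant) = 1/2; P(dormant | active) = 1/4.
P = 1/2 × 1/4 = 1/8.

1/8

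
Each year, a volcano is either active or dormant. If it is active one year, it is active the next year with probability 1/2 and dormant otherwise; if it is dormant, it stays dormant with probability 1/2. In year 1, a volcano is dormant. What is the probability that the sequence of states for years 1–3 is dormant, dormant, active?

1/4

Year 1 is given. For each transition, use the conditional probability from the current state:
P(dormant | dormant) = 1/2; P(active | dormant) = 1/2.
P = 1/2 × 1/2 = 1/4.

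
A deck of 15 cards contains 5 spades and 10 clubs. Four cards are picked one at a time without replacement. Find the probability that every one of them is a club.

2/13

P = 10/15 × 9/14 × 8/13 × 7/12 = 5040/32760 = 2/13.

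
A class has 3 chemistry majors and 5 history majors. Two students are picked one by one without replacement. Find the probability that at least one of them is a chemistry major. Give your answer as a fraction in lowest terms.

9/14

P(no chemistry majors) = 5/8 × 4/7 = 20/56 = 5/14.
P(at least one) = 1 − 5/14 = 9/14.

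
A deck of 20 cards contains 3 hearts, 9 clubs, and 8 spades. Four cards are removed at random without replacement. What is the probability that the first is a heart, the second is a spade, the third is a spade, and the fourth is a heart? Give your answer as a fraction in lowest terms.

14/4845

Each draw changes the counts, so multiply the conditional probabilities along the sequence:
P = 3/20 × 8/19 × 7/18 × 2/17 = 336/116280 = 14/4845.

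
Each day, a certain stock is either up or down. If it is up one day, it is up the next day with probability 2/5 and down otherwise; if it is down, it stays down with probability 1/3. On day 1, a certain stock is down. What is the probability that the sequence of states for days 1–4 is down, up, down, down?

Day 1 is given. For each transition, use the conditional probability from the current state:
P(up | down) = 2/3; P(down | up) = 3/5; P(down | down) = 1/3.
P = 2/3 × 3/5 × 1/3 = 6/45 = 2/15.

2/15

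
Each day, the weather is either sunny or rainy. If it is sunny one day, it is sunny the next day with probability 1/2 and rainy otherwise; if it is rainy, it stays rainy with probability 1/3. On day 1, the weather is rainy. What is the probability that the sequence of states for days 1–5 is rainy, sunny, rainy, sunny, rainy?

Day 1 is given. For each transition, use the conditional probability from the current state:
P(sunny | rainy) = 2/3; P(rainy | sunny) = 1/2; P(sunny | rainy) = 2/3; P(rainy | sunny) = 1/2.
P = 2/3 × 1/2 × 2/3 × 1/2 = 4/36 = 1/9.

1/9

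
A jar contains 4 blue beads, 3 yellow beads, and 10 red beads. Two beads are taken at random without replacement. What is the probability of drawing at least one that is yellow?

P(no yellow) = 14/17 × 13/16 = 182/272 = 91/136.
P(at least one) = 1 − 91/136 = 45/136.

45/136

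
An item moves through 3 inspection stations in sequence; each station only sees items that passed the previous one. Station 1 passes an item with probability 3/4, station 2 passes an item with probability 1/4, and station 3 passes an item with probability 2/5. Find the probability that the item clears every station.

The events are sequential, so multiply the conditional probabilities:
P = 3/4 × 1/4 × 2/5 = 6/80 = 3/40.

3/40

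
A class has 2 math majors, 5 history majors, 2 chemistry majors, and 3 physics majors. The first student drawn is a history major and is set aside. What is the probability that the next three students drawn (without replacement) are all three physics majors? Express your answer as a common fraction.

1/165

With the first student removed, 3 physics majors remain out of 11.
P = 3/11 × 2/10 × 1/9 = 6/990 = 1/165.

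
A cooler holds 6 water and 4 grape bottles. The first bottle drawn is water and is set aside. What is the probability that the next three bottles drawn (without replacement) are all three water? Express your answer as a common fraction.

5/42

With the first bottle removed, 5 water remain out of 9.
P = 5/9 × 4/8 × 3/7 = 60/504 = 5/42.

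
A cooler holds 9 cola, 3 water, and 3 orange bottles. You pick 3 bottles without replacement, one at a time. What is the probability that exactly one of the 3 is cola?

One ordering (cola drawn first) has probability 9/15 × 6/14 × 5/13 = 270/2730 = 9/91.
There are C(3,1) = 3 such orderings, each equally likely, so P = 3 × 9/91 = 27/91.

27/91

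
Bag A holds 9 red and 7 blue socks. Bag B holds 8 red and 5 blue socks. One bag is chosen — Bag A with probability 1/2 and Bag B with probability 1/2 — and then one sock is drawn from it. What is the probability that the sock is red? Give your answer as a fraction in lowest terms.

245/416

From Bag A: P(red) = 9/16.
From Bag B: P(red) = 8/13.
Total probability = (1/2)(9/16) + (1/2)(8/13) = 245/416.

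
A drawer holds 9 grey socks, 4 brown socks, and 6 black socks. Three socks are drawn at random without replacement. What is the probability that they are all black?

20/969

P = 6/19 × 5/18 × 4/17 = 120/5814 = 20/969.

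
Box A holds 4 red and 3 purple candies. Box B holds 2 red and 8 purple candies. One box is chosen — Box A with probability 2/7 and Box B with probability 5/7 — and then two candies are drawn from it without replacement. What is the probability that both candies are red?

43/441

From Box A: P(both red) = (4/7)(3/6) = 2/7.
From Box B: P(both red) = (2/10)(1/9) = 1/45.
Total probability = (2/7)(2/7) + (5/7)(1/45) = 43/441.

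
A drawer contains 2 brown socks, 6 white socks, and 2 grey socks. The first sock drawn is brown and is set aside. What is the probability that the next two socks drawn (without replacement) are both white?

With the first sock removed, 6 white remain out of 9.
P = 6/9 × 5/8 = 30/72 = 5/12.

5/12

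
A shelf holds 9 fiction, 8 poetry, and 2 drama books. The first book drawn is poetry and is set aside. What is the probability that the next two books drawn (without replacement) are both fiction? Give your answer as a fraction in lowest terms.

4/17

After the first draw, 9 of the remaining 18 books are fiction.
P = 9/18 × 8/17 = 72/306 = 4/17.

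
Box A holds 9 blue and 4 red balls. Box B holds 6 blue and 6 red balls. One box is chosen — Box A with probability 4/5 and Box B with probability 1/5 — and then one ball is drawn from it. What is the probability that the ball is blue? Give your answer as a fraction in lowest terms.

From Box A: P(blue) = 9/13.
From Box B: P(blue) = 6/12.
Total probability = (4/5)(9/13) + (1/5)(6/12) = 17/26.

17/26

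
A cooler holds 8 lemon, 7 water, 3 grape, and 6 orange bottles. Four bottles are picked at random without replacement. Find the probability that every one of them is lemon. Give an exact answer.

P(every draw is lemon) = 8/24 × 7/23 × 6/22 × 5/21 = 1680/255024 = 5/759.

5/759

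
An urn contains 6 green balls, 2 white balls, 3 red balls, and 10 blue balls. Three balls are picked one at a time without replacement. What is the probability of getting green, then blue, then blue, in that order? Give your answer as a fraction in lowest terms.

Multiply the probability of each draw given the previous ones:
P = 6/21 × 10/20 × 9/19 = 540/7980 = 9/133.

9/133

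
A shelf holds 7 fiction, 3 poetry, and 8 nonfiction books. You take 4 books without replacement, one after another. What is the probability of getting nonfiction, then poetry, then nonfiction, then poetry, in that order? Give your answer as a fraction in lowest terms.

Multiply the probability of each draw given the previous ones:
P = 8/18 × 3/17 × 7/16 × 2/15 = 336/73440 = 7/1530.

7/1530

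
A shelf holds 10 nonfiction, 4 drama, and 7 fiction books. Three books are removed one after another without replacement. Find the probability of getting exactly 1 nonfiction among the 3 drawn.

One ordering (nonfiction drawn first) has probability 10/21 × 11/20 × 10/19 = 1100/7980 = 55/399.
There are C(3,1) = 3 such orderings, each equally likely, so P = 3 × 55/399 = 55/133.

55/133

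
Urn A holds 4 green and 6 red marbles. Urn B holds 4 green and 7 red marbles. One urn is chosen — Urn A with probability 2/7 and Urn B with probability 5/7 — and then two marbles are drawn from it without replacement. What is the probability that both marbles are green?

134/1155

From Urn A: P(both green) = (4/10)(3/9) = 2/15.
From Urn B: P(both green) = (4/11)(3/10) = 6/55.
Total probability = (2/7)(2/15) + (5/7)(6/55) = 134/1155.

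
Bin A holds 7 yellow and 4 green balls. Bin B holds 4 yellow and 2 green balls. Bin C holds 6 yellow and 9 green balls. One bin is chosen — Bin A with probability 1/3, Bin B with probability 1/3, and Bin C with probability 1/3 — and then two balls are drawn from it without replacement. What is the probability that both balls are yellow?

From Bin A: P(both yellow) = (7/11)(6/10) = 21/55.
From Bin B: P(both yellow) = (4/6)(3/5) = 2/5.
From Bin C: P(both yellow) = (6/15)(5/14) = 1/7.
Total probability = (1/3)(21/55) + (1/3)(2/5) + (1/3)(1/7) = 356/1155.

356/1155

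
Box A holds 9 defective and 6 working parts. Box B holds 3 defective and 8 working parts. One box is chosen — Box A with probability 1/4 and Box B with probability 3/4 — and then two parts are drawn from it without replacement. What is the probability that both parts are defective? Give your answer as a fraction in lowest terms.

From Box A: P(both defective) = (9/15)(8/14) = 12/35.
From Box B: P(both defective) = (3/11)(2/10) = 3/55.
Total probability = (1/4)(12/35) + (3/4)(3/55) = 39/308.

39/308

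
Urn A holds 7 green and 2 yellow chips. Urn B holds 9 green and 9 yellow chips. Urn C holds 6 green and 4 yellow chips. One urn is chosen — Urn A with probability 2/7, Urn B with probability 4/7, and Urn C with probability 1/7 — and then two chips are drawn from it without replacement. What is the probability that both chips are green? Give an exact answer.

83/238

From Urn A: P(both green) = (7/9)(6/8) = 7/12.
From Urn B: P(both green) = (9/18)(8/17) = 4/17.
From Urn C: P(both green) = (6/10)(5/9) = 1/3.
Total probability = (2/7)(7/12) + (4/7)(4/17) + (1/7)(1/3) = 83/238.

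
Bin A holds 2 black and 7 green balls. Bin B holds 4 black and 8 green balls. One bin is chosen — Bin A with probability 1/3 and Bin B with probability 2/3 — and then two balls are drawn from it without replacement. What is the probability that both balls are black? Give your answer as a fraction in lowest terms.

83/1188

From Bin A: P(both black) = (2/9)(1/8) = 1/36.
From Bin B: P(both black) = (4/12)(3/11) = 1/11.
Total probability = (1/3)(1/36) + (2/3)(1/11) = 83/1188.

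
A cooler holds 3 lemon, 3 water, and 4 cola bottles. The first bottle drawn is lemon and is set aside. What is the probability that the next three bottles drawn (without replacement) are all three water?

After the first draw, 3 of the remaining 9 bottles are water.
P = 3/9 × 2/8 × 1/7 = 6/504 = 1/84.

1/84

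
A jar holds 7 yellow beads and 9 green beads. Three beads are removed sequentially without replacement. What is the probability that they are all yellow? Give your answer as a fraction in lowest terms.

P(all yellow) = 7/16 × 6/15 × 5/14 = 210/3360 = 1/16.

1/16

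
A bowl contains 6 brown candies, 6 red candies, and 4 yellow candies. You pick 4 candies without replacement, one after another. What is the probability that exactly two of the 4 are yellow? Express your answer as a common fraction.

One ordering (yellow drawn first) has probability 4/16 × 3/15 × 12/14 × 11/13 = 1584/43680 = 33/910.
There are C(4,2) = 6 such orderings, each equally likely, so P = 6 × 33/910 = 99/455.

99/455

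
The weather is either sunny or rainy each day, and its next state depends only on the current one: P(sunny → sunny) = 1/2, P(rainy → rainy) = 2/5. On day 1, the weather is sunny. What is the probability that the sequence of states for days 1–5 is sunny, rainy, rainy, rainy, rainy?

Day 1 is given. For each transition, use the conditional probability from the current state:
P(rainy | sunny) = 1/2; P(rainy | rainy) = 2/5; P(rainy | rainy) = 2/5; P(rainy | rainy) = 2/5.
P = 1/2 × 2/5 × 2/5 × 2/5 = 8/250 = 4/125.

4/125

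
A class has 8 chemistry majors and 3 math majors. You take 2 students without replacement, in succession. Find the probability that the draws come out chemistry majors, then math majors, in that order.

Chain rule:
P = 8/11 × 3/10 = 24/110 = 12/55.

12/55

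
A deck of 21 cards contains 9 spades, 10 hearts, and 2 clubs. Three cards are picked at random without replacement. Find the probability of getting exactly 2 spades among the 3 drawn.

216/665

One ordering (spades drawn first) has probability 9/21 × 8/20 × 12/19 = 864/7980 = 72/665.
There are C(3,2) = 3 such orderings, each equally likely, so P = 3 × 72/665 = 216/665.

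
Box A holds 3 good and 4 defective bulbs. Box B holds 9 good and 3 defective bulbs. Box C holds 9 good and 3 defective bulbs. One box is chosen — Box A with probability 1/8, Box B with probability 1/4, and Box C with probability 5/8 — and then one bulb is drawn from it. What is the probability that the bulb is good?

159/224

From Box A: P(good) = 3/7.
From Box B: P(good) = 9/12.
From Box C: P(good) = 9/12.
Total probability = (1/8)(3/7) + (1/4)(9/12) + (5/8)(9/12) = 159/224.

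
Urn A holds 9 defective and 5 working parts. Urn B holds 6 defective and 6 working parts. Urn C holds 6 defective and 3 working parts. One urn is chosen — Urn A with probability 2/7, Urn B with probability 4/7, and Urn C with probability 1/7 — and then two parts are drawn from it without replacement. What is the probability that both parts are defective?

From Urn A: P(both defective) = (9/14)(8/13) = 36/91.
From Urn B: P(both defective) = (6/12)(5/11) = 5/22.
From Urn C: P(both defective) = (6/9)(5/8) = 5/12.
Total probability = (2/7)(36/91) + (4/7)(5/22) + (1/7)(5/12) = 25429/84084.

25429/84084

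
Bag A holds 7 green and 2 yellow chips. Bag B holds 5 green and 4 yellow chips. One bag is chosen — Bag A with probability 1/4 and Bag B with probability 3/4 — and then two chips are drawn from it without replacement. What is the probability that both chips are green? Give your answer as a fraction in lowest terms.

17/48

From Bag A: P(both green) = (7/9)(6/8) = 7/12.
From Bag B: P(both green) = (5/9)(4/8) = 5/18.
Total probability = (1/4)(7/12) + (3/4)(5/18) = 17/48.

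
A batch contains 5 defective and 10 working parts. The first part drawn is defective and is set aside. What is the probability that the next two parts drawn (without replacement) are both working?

After the first draw, 10 of the remaining 14 parts are working.
P = 10/14 × 9/13 = 90/182 = 45/91.

45/91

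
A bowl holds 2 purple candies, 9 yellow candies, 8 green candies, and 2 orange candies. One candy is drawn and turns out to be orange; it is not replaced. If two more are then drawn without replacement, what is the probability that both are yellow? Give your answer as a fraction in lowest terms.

18/95

With the first candy removed, 9 yellow remain out of 20.
P = 9/20 × 8/19 = 72/380 = 18/95.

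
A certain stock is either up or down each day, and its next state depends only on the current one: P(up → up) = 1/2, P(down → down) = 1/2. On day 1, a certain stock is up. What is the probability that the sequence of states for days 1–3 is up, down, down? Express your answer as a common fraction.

1/4

Day 1 is given. For each transition, use the conditional probability from the current state:
P(down | up) = 1/2; P(down | down) = 1/2.
P = 1/2 × 1/2 = 1/4.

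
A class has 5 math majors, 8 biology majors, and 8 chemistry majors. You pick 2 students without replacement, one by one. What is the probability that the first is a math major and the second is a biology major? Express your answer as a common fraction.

Chain rule:
P = 5/21 × 8/20 = 40/420 = 2/21.

2/21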